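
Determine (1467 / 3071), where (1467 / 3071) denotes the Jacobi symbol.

Both 1467 ≡ 3 and 3071 ≡ 3 (mod 4), so reciprocity gives (1467 / 3071) = -(3071 / 1467). Reduce: 3071 ≡ 137 (mod 1467). Now have -(137 / 1467).
137 ≡ 1 (mod 4), so quadratic reciprocity gives (137 / 1467) = (1467 / 137). Reduce: 1467 ≡ 97 (mod 137). Now have -(97 / 137).
97 ≡ 1 (mod 4), so quadratic reciprocity gives (97 / 137) = (137 / 97). Reduce: 137 ≡ 40 (mod 97). Now have -(40 / 97).
Factor out 2: 40 = 2^3·5. Since 97 ≡ 1 (mod 8), (2 / 97) = +1, and (2 / 97)^3 = +1. Now have -(5 / 97).
5 ≡ 1 (mod 4), so quadratic reciprocity gives (5 / 97) = (97 / 5). Reduce: 97 ≡ 2 (mod 5). Now have -(2 / 5).
Factor out 2: 2 = 2. Since 5 ≡ 5 (mod 8), (2 / 5) = -1. Now have (1 / 5).
(1 / 5) = 1. Collecting the sign factors: 1.

1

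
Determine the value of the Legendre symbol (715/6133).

1

(715/6133)
  = (6133/715)    [QR: 6133 ≡ 1 mod 4, sign kept]
  = (413/715)    [6133 ≡ 413 mod 715]
  = (715/413)    [QR: 413 ≡ 1 mod 4, sign kept]
  = (302/413)    [715 ≡ 302 mod 413]
  = -(151/413)    [413 ≡ 5 mod 8 ⇒ (2/413) = -1]
  = -(413/151)    [QR: 413 ≡ 1 mod 4, sign kept]
  = -(111/151)    [413 ≡ 111 mod 151]
  = (151/111)    [QR: both ≡ 3 mod 4, sign flips]
  = (40/111)    [151 ≡ 40 mod 111]
  = (5/111)    [111 ≡ 7 mod 8 ⇒ (2/111)^3 = +1]
  = (111/5)    [QR: 5 ≡ 1 mod 4, sign kept]
  = (1/5)    [111 ≡ 1 mod 5]
  = 1    [(1/5) = 1]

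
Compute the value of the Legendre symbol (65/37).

1

Reduce the numerator: 65 ≡ 28 (mod 37), so (65/37) = (28/37).
Factor out 2: 28 = 2^2·7. Since 37 ≡ 5 (mod 8), (2/37) = -1, and (2/37)^2 = +1. Now have (7/37).
37 ≡ 1 (mod 4), so quadratic reciprocity gives (7/37) = (37/7). Reduce: 37 ≡ 2 (mod 7). Now have (2/7).
Factor out 2: 2 = 2. Since 7 ≡ 7 (mod 8), (2/7) = +1. Now have (1/7).
(1/7) = 1. Collecting the sign factors: 1.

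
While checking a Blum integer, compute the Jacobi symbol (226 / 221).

Reduce the numerator: 226 ≡ 5 (mod 221), so (226 / 221) = (5 / 221).
5 ≡ 1 (mod 4), so quadratic reciprocity gives (5 / 221) = (221 / 5). Reduce: 221 ≡ 1 (mod 5). Now have (1 / 5).
(1 / 5) = 1. Collecting the sign factors: 1.

1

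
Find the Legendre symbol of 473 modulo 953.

1

(473|953)
  = (953|473)    [QR: 473 ≡ 1 mod 4, sign kept]
  = (7|473)    [953 ≡ 7 mod 473]
  = (473|7)    [QR: 473 ≡ 1 mod 4, sign kept]
  = (4|7)    [473 ≡ 4 mod 7]
  = (1|7)    [7 ≡ 7 mod 8 ⇒ (2|7)^2 = +1]
  = 1    [(1|7) = 1]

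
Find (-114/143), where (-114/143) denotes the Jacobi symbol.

Reduce the numerator: -114 ≡ 29 (mod 143), so (-114/143) = (29/143).
29 ≡ 1 (mod 4), so quadratic reciprocity gives (29/143) = (143/29). Reduce: 143 ≡ 27 (mod 29). Now have (27/29).
29 ≡ 1 (mod 4), so quadratic reciprocity gives (27/29) = (29/27). Reduce: 29 ≡ 2 (mod 27). Now have (2/27).
Factor out 2: 2 = 2. Since 27 ≡ 3 (mod 8), (2/27) = -1. Now have -(1/27).
(1/27) = 1. Collecting the sign factors: -1.

-1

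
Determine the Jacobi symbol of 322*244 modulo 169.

1

By multiplicativity, (322·244/169) = (322/169)·(244/169).
First factor (322/169):
Reduce the numerator: 322 ≡ 153 (mod 169), so (322/169) = (153/169).
153 ≡ 1 (mod 4), so quadratic reciprocity gives (153/169) = (169/153). Reduce: 169 ≡ 16 (mod 153). Now have (16/153).
Factor out 2: 16 = 2^4. Since 153 ≡ 1 (mod 8), (2/153) = +1, and (2/153)^4 = +1. Now have (1/153).
(1/153) = 1. Collecting the sign factors: 1.
Second factor (244/169):
Reduce the numerator: 244 ≡ 75 (mod 169), so (244/169) = (75/169).
169 ≡ 1 (mod 4), so quadratic reciprocity gives (75/169) = (169/75). Reduce: 169 ≡ 19 (mod 75). Now have (19/75).
Both 19 ≡ 3 and 75 ≡ 3 (mod 4), so reciprocity gives (19/75) = -(75/19). Reduce: 75 ≡ 18 (mod 19). Now have -(18/19).
Factor out 2: 18 = 2·9. Since 19 ≡ 3 (mod 8), (2/19) = -1. Now have (9/19).
9 ≡ 1 (mod 4), so quadratic reciprocity gives (9/19) = (19/9). Reduce: 19 ≡ 1 (mod 9). Now have (1/9).
(1/9) = 1. Collecting the sign factors: 1.
Product: (1)·(1) = 1.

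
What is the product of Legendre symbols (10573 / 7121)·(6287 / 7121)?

By multiplicativity, (10573·6287 / 7121) = (10573 / 7121)·(6287 / 7121).
First factor (10573 / 7121):
(10573 / 7121)
  = (3452 / 7121)    [10573 ≡ 3452 mod 7121]
  = (863 / 7121)    [7121 ≡ 1 mod 8 ⇒ (2 / 7121)^2 = +1]
  = (7121 / 863)    [QR: 7121 ≡ 1 mod 4, sign kept]
  = (217 / 863)    [7121 ≡ 217 mod 863]
  = (863 / 217)    [QR: 217 ≡ 1 mod 4, sign kept]
  = (212 / 217)    [863 ≡ 212 mod 217]
  = (53 / 217)    [217 ≡ 1 mod 8 ⇒ (2 / 217)^2 = +1]
  = (217 / 53)    [QR: 53 ≡ 1 mod 4, sign kept]
  = (5 / 53)    [217 ≡ 5 mod 53]
  = (53 / 5)    [QR: 5 ≡ 1 mod 4, sign kept]
  = (3 / 5)    [53 ≡ 3 mod 5]
  = (5 / 3)    [QR: 5 ≡ 1 mod 4, sign kept]
  = (2 / 3)    [5 ≡ 2 mod 3]
  = -(1 / 3)    [3 ≡ 3 mod 8 ⇒ (2 / 3) = -1]
  = -1    [(1 / 3) = 1]
Second factor (6287 / 7121):
(6287 / 7121)
  = (7121 / 6287)    [QR: 7121 ≡ 1 mod 4, sign kept]
  = (834 / 6287)    [7121 ≡ 834 mod 6287]
  = (417 / 6287)    [6287 ≡ 7 mod 8 ⇒ (2 / 6287) = +1]
  = (6287 / 417)    [QR: 417 ≡ 1 mod 4, sign kept]
  = (32 / 417)    [6287 ≡ 32 mod 417]
  = (1 / 417)    [417 ≡ 1 mod 8 ⇒ (2 / 417)^5 = +1]
  = 1    [(1 / 417) = 1]
Product: (-1)·(1) = -1.

-1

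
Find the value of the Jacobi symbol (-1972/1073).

0

(-1972/1073)
  = (1972/1073)    [1073 ≡ 1 mod 4 ⇒ (-1/1073) = +1]
  = (899/1073)    [1972 ≡ 899 mod 1073]
  = (1073/899)    [QR: 1073 ≡ 1 mod 4, sign kept]
  = (174/899)    [1073 ≡ 174 mod 899]
  = -(87/899)    [899 ≡ 3 mod 8 ⇒ (2/899) = -1]
  = (899/87)    [QR: both ≡ 3 mod 4, sign flips]
  = (29/87)    [899 ≡ 29 mod 87]
  = (87/29)    [QR: 29 ≡ 1 mod 4, sign kept]
  = (0/29)    [87 ≡ 0 mod 29]
  = 0    [numerator 0, gcd > 1]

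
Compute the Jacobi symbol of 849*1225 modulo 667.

1

By multiplicativity, (849·1225 / 667) = (849 / 667)·(1225 / 667).
First factor (849 / 667):
(849 / 667)
  = (182 / 667)    [849 ≡ 182 mod 667]
  = -(91 / 667)    [667 ≡ 3 mod 8 ⇒ (2 / 667) = -1]
  = (667 / 91)    [QR: both ≡ 3 mod 4, sign flips]
  = (30 / 91)    [667 ≡ 30 mod 91]
  = -(15 / 91)    [91 ≡ 3 mod 8 ⇒ (2 / 91) = -1]
  = (91 / 15)    [QR: both ≡ 3 mod 4, sign flips]
  = (1 / 15)    [91 ≡ 1 mod 15]
  = 1    [(1 / 15) = 1]
Second factor (1225 / 667):
(1225 / 667)
  = (558 / 667)    [1225 ≡ 558 mod 667]
  = -(279 / 667)    [667 ≡ 3 mod 8 ⇒ (2 / 667) = -1]
  = (667 / 279)    [QR: both ≡ 3 mod 4, sign flips]
  = (109 / 279)    [667 ≡ 109 mod 279]
  = (279 / 109)    [QR: 109 ≡ 1 mod 4, sign kept]
  = (61 / 109)    [279 ≡ 61 mod 109]
  = (109 / 61)    [QR: 61 ≡ 1 mod 4, sign kept]
  = (48 / 61)    [109 ≡ 48 mod 61]
  = (3 / 61)    [61 ≡ 5 mod 8 ⇒ (2 / 61)^4 = +1]
  = (61 / 3)    [QR: 61 ≡ 1 mod 4, sign kept]
  = (1 / 3)    [61 ≡ 1 mod 3]
  = 1    [(1 / 3) = 1]
Product: (1)·(1) = 1.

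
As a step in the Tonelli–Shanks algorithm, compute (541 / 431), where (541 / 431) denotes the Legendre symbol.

Reduce the numerator: 541 ≡ 110 (mod 431), so (541 / 431) = (110 / 431).
Factor out 2: 110 = 2·55. Since 431 ≡ 7 (mod 8), (2 / 431) = +1. Now have (55 / 431).
Both 55 ≡ 3 and 431 ≡ 3 (mod 4), so reciprocity gives (55 / 431) = -(431 / 55). Reduce: 431 ≡ 46 (mod 55). Now have -(46 / 55).
Factor out 2: 46 = 2·23. Since 55 ≡ 7 (mod 8), (2 / 55) = +1. Now have -(23 / 55).
Both 23 ≡ 3 and 55 ≡ 3 (mod 4), so reciprocity gives (23 / 55) = -(55 / 23). Reduce: 55 ≡ 9 (mod 23). Now have (9 / 23).
9 ≡ 1 (mod 4), so quadratic reciprocity gives (9 / 23) = (23 / 9). Reduce: 23 ≡ 5 (mod 9). Now have (5 / 9).
5 ≡ 1 (mod 4), so quadratic reciprocity gives (5 / 9) = (9 / 5). Reduce: 9 ≡ 4 (mod 5). Now have (4 / 5).
Factor out 2: 4 = 2^2. Since 5 ≡ 5 (mod 8), (2 / 5) = -1, and (2 / 5)^2 = +1. Now have (1 / 5).
(1 / 5) = 1. Collecting the sign factors: 1.

1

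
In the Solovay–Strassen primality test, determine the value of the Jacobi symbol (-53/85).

Reduce the numerator: -53 ≡ 32 (mod 85), so (-53/85) = (32/85).
Factor out 2: 32 = 2^5. Since 85 ≡ 5 (mod 8), (2/85) = -1, and (2/85)^5 = -1. Now have -(1/85).
(1/85) = 1. Collecting the sign factors: -1.

-1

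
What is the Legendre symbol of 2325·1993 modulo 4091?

1

By multiplicativity, (2325·1993/4091) = (2325/4091)·(1993/4091).
First factor (2325/4091):
(2325/4091)
  = (4091/2325)    [QR: 2325 ≡ 1 mod 4, sign kept]
  = (1766/2325)    [4091 ≡ 1766 mod 2325]
  = -(883/2325)    [2325 ≡ 5 mod 8 ⇒ (2/2325) = -1]
  = -(2325/883)    [QR: 2325 ≡ 1 mod 4, sign kept]
  = -(559/883)    [2325 ≡ 559 mod 883]
  = (883/559)    [QR: both ≡ 3 mod 4, sign flips]
  = (324/559)    [883 ≡ 324 mod 559]
  = (81/559)    [559 ≡ 7 mod 8 ⇒ (2/559)^2 = +1]
  = (559/81)    [QR: 81 ≡ 1 mod 4, sign kept]
  = (73/81)    [559 ≡ 73 mod 81]
  = (81/73)    [QR: 73 ≡ 1 mod 4, sign kept]
  = (8/73)    [81 ≡ 8 mod 73]
  = (1/73)    [73 ≡ 1 mod 8 ⇒ (2/73)^3 = +1]
  = 1    [(1/73) = 1]
Second factor (1993/4091):
(1993/4091)
  = (4091/1993)    [QR: 1993 ≡ 1 mod 4, sign kept]
  = (105/1993)    [4091 ≡ 105 mod 1993]
  = (1993/105)    [QR: 105 ≡ 1 mod 4, sign kept]
  = (103/105)    [1993 ≡ 103 mod 105]
  = (105/103)    [QR: 105 ≡ 1 mod 4, sign kept]
  = (2/103)    [105 ≡ 2 mod 103]
  = (1/103)    [103 ≡ 7 mod 8 ⇒ (2/103) = +1]
  = 1    [(1/103) = 1]
Product: (1)·(1) = 1.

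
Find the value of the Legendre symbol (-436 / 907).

(-436 / 907)
  = -(436 / 907)    [907 ≡ 3 mod 4 ⇒ (-1 / 907) = -1]
  = -(109 / 907)    [907 ≡ 3 mod 8 ⇒ (2 / 907)^2 = +1]
  = -(907 / 109)    [QR: 109 ≡ 1 mod 4, sign kept]
  = -(35 / 109)    [907 ≡ 35 mod 109]
  = -(109 / 35)    [QR: 109 ≡ 1 mod 4, sign kept]
  = -(4 / 35)    [109 ≡ 4 mod 35]
  = -(1 / 35)    [35 ≡ 3 mod 8 ⇒ (2 / 35)^2 = +1]
  = -1    [(1 / 35) = 1]

-1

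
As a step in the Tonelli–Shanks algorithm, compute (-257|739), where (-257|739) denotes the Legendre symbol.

(-257|739)
  = -(257|739)    [739 ≡ 3 mod 4 ⇒ (-1|739) = -1]
  = -(739|257)    [QR: 257 ≡ 1 mod 4, sign kept]
  = -(225|257)    [739 ≡ 225 mod 257]
  = -(257|225)    [QR: 225 ≡ 1 mod 4, sign kept]
  = -(32|225)    [257 ≡ 32 mod 225]
  = -(1|225)    [225 ≡ 1 mod 8 ⇒ (2|225)^5 = +1]
  = -1    [(1|225) = 1]

-1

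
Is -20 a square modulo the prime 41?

yes

(-20|41)
  = (20|41)    [41 ≡ 1 mod 4 ⇒ (-1|41) = +1]
  = (5|41)    [41 ≡ 1 mod 8 ⇒ (2|41)^2 = +1]
  = (41|5)    [QR: 5 ≡ 1 mod 4, sign kept]
  = (1|5)    [41 ≡ 1 mod 5]
  = 1    [(1|5) = 1]
The Legendre symbol is 1, so x^2 ≡ -20 (mod 41) has solution.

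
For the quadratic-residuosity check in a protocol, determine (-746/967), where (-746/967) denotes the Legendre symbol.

(-746/967)
  = (221/967)    [-746 ≡ 221 mod 967]
  = (967/221)    [QR: 221 ≡ 1 mod 4, sign kept]
  = (83/221)    [967 ≡ 83 mod 221]
  = (221/83)    [QR: 221 ≡ 1 mod 4, sign kept]
  = (55/83)    [221 ≡ 55 mod 83]
  = -(83/55)    [QR: both ≡ 3 mod 4, sign flips]
  = -(28/55)    [83 ≡ 28 mod 55]
  = -(7/55)    [55 ≡ 7 mod 8 ⇒ (2/55)^2 = +1]
  = (55/7)    [QR: both ≡ 3 mod 4, sign flips]
  = (6/7)    [55 ≡ 6 mod 7]
  = (3/7)    [7 ≡ 7 mod 8 ⇒ (2/7) = +1]
  = -(7/3)    [QR: both ≡ 3 mod 4, sign flips]
  = -(1/3)    [7 ≡ 1 mod 3]
  = -1    [(1/3) = 1]

-1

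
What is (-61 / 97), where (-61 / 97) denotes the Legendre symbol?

1

Pull out -1: (-61 / 97) = (-1 / 97)·(61 / 97). Since 97 ≡ 1 (mod 4), (-1 / 97) = +1. Now have (61 / 97).
61 ≡ 1 (mod 4), so quadratic reciprocity gives (61 / 97) = (97 / 61). Reduce: 97 ≡ 36 (mod 61). Now have (36 / 61).
Factor out 2: 36 = 2^2·9. Since 61 ≡ 5 (mod 8), (2 / 61) = -1, and (2 / 61)^2 = +1. Now have (9 / 61).
9 ≡ 1 (mod 4), so quadratic reciprocity gives (9 / 61) = (61 / 9). Reduce: 61 ≡ 7 (mod 9). Now have (7 / 9).
9 ≡ 1 (mod 4), so quadratic reciprocity gives (7 / 9) = (9 / 7). Reduce: 9 ≡ 2 (mod 7). Now have (2 / 7).
Factor out 2: 2 = 2. Since 7 ≡ 7 (mod 8), (2 / 7) = +1. Now have (1 / 7).
(1 / 7) = 1. Collecting the sign factors: 1.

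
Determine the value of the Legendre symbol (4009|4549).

4009 ≡ 1 (mod 4), so quadratic reciprocity gives (4009|4549) = (4549|4009). Reduce: 4549 ≡ 540 (mod 4009). Now have (540|4009).
Factor out 2: 540 = 2^2·135. Since 4009 ≡ 1 (mod 8), (2|4009) = +1, and (2|4009)^2 = +1. Now have (135|4009).
4009 ≡ 1 (mod 4), so quadratic reciprocity gives (135|4009) = (4009|135). Reduce: 4009 ≡ 94 (mod 135). Now have (94|135).
Factor out 2: 94 = 2·47. Since 135 ≡ 7 (mod 8), (2|135) = +1. Now have (47|135).
Both 47 ≡ 3 and 135 ≡ 3 (mod 4), so reciprocity gives (47|135) = -(135|47). Reduce: 135 ≡ 41 (mod 47). Now have -(41|47).
41 ≡ 1 (mod 4), so quadratic reciprocity gives (41|47) = (47|41). Reduce: 47 ≡ 6 (mod 41). Now have -(6|41).
Factor out 2: 6 = 2·3. Since 41 ≡ 1 (mod 8), (2|41) = +1. Now have -(3|41).
41 ≡ 1 (mod 4), so quadratic reciprocity gives (3|41) = (41|3). Reduce: 41 ≡ 2 (mod 3). Now have -(2|3).
Factor out 2: 2 = 2. Since 3 ≡ 3 (mod 8), (2|3) = -1. Now have (1|3).
(1|3) = 1. Collecting the sign factors: 1.

1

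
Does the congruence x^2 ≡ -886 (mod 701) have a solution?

Pull out -1: (-886/701) = (-1/701)·(886/701). Since 701 ≡ 1 (mod 4), (-1/701) = +1. Now have (886/701).
Reduce the numerator: 886 ≡ 185 (mod 701), so (886/701) = (185/701).
185 ≡ 1 (mod 4), so quadratic reciprocity gives (185/701) = (701/185). Reduce: 701 ≡ 146 (mod 185). Now have (146/185).
Factor out 2: 146 = 2·73. Since 185 ≡ 1 (mod 8), (2/185) = +1. Now have (73/185).
73 ≡ 1 (mod 4), so quadratic reciprocity gives (73/185) = (185/73). Reduce: 185 ≡ 39 (mod 73). Now have (39/73).
73 ≡ 1 (mod 4), so quadratic reciprocity gives (39/73) = (73/39). Reduce: 73 ≡ 34 (mod 39). Now have (34/39).
Factor out 2: 34 = 2·17. Since 39 ≡ 7 (mod 8), (2/39) = +1. Now have (17/39).
17 ≡ 1 (mod 4), so quadratic reciprocity gives (17/39) = (39/17). Reduce: 39 ≡ 5 (mod 17). Now have (5/17).
5 ≡ 1 (mod 4), so quadratic reciprocity gives (5/17) = (17/5). Reduce: 17 ≡ 2 (mod 5). Now have (2/5).
Factor out 2: 2 = 2. Since 5 ≡ 5 (mod 8), (2/5) = -1. Now have -(1/5).
(1/5) = 1. Collecting the sign factors: -1.
(-886/701) = -1, and 701 is prime, so -886 is not a quadratic residue mod 701.

no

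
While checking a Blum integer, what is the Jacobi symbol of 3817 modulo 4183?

-1

(3817/4183)
  = (4183/3817)    [QR: 3817 ≡ 1 mod 4, sign kept]
  = (366/3817)    [4183 ≡ 366 mod 3817]
  = (183/3817)    [3817 ≡ 1 mod 8 ⇒ (2/3817) = +1]
  = (3817/183)    [QR: 3817 ≡ 1 mod 4, sign kept]
  = (157/183)    [3817 ≡ 157 mod 183]
  = (183/157)    [QR: 157 ≡ 1 mod 4, sign kept]
  = (26/157)    [183 ≡ 26 mod 157]
  = -(13/157)    [157 ≡ 5 mod 8 ⇒ (2/157) = -1]
  = -(157/13)    [QR: 13 ≡ 1 mod 4, sign kept]
  = -(1/13)    [157 ≡ 1 mod 13]
  = -1    [(1/13) = 1]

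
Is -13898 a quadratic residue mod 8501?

Pull out -1: (-13898/8501) = (-1/8501)·(13898/8501). Since 8501 ≡ 1 (mod 4), (-1/8501) = +1. Now have (13898/8501).
Reduce the numerator: 13898 ≡ 5397 (mod 8501), so (13898/8501) = (5397/8501).
5397 ≡ 1 (mod 4), so quadratic reciprocity gives (5397/8501) = (8501/5397). Reduce: 8501 ≡ 3104 (mod 5397). Now have (3104/5397).
Factor out 2: 3104 = 2^5·97. Since 5397 ≡ 5 (mod 8), (2/5397) = -1, and (2/5397)^5 = -1. Now have -(97/5397).
97 ≡ 1 (mod 4), so quadratic reciprocity gives (97/5397) = (5397/97). Reduce: 5397 ≡ 62 (mod 97). Now have -(62/97).
Factor out 2: 62 = 2·31. Since 97 ≡ 1 (mod 8), (2/97) = +1. Now have -(31/97).
97 ≡ 1 (mod 4), so quadratic reciprocity gives (31/97) = (97/31). Reduce: 97 ≡ 4 (mod 31). Now have -(4/31).
Factor out 2: 4 = 2^2. Since 31 ≡ 7 (mod 8), (2/31) = +1, and (2/31)^2 = +1. Now have -(1/31).
(1/31) = 1. Collecting the sign factors: -1.
(-13898/8501) = -1, and 8501 is prime, so -13898 is not a quadratic residue mod 8501.

no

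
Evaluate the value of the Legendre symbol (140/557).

-1

(140/557)
  = (35/557)    [557 ≡ 5 mod 8 ⇒ (2/557)^2 = +1]
  = (557/35)    [QR: 557 ≡ 1 mod 4, sign kept]
  = (32/35)    [557 ≡ 32 mod 35]
  = -(1/35)    [35 ≡ 3 mod 8 ⇒ (2/35)^5 = -1]
  = -1    [(1/35) = 1]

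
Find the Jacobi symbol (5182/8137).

-1

(5182/8137)
  = (2591/8137)    [8137 ≡ 1 mod 8 ⇒ (2/8137) = +1]
  = (8137/2591)    [QR: 8137 ≡ 1 mod 4, sign kept]
  = (364/2591)    [8137 ≡ 364 mod 2591]
  = (91/2591)    [2591 ≡ 7 mod 8 ⇒ (2/2591)^2 = +1]
  = -(2591/91)    [QR: both ≡ 3 mod 4, sign flips]
  = -(43/91)    [2591 ≡ 43 mod 91]
  = (91/43)    [QR: both ≡ 3 mod 4, sign flips]
  = (5/43)    [91 ≡ 5 mod 43]
  = (43/5)    [QR: 5 ≡ 1 mod 4, sign kept]
  = (3/5)    [43 ≡ 3 mod 5]
  = (5/3)    [QR: 5 ≡ 1 mod 4, sign kept]
  = (2/3)    [5 ≡ 2 mod 3]
  = -(1/3)    [3 ≡ 3 mod 8 ⇒ (2/3) = -1]
  = -1    [(1/3) = 1]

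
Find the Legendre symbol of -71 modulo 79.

1

Reduce the numerator: -71 ≡ 8 (mod 79), so (-71/79) = (8/79).
Factor out 2: 8 = 2^3. Since 79 ≡ 7 (mod 8), (2/79) = +1, and (2/79)^3 = +1. Now have (1/79).
(1/79) = 1. Collecting the sign factors: 1.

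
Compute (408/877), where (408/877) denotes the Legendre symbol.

1

Factor out 2: 408 = 2^3·51. Since 877 ≡ 5 (mod 8), (2/877) = -1, and (2/877)^3 = -1. Now have -(51/877).
877 ≡ 1 (mod 4), so quadratic reciprocity gives (51/877) = (877/51). Reduce: 877 ≡ 10 (mod 51). Now have -(10/51).
Factor out 2: 10 = 2·5. Since 51 ≡ 3 (mod 8), (2/51) = -1. Now have (5/51).
5 ≡ 1 (mod 4), so quadratic reciprocity gives (5/51) = (51/5). Reduce: 51 ≡ 1 (mod 5). Now have (1/5).
(1/5) = 1. Collecting the sign factors: 1.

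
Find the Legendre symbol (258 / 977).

-1

(258 / 977)
  = (129 / 977)    [977 ≡ 1 mod 8 ⇒ (2 / 977) = +1]
  = (977 / 129)    [QR: 129 ≡ 1 mod 4, sign kept]
  = (74 / 129)    [977 ≡ 74 mod 129]
  = (37 / 129)    [129 ≡ 1 mod 8 ⇒ (2 / 129) = +1]
  = (129 / 37)    [QR: 37 ≡ 1 mod 4, sign kept]
  = (18 / 37)    [129 ≡ 18 mod 37]
  = -(9 / 37)    [37 ≡ 5 mod 8 ⇒ (2 / 37) = -1]
  = -(37 / 9)    [QR: 9 ≡ 1 mod 4, sign kept]
  = -(1 / 9)    [37 ≡ 1 mod 9]
  = -1    [(1 / 9) = 1]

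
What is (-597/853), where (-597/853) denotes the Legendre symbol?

(-597/853)
  = (256/853)    [-597 ≡ 256 mod 853]
  = (1/853)    [853 ≡ 5 mod 8 ⇒ (2/853)^8 = +1]
  = 1    [(1/853) = 1]

1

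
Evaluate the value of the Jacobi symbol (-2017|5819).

-1

(-2017|5819)
  = (3802|5819)    [-2017 ≡ 3802 mod 5819]
  = -(1901|5819)    [5819 ≡ 3 mod 8 ⇒ (2|5819) = -1]
  = -(5819|1901)    [QR: 1901 ≡ 1 mod 4, sign kept]
  = -(116|1901)    [5819 ≡ 116 mod 1901]
  = -(29|1901)    [1901 ≡ 5 mod 8 ⇒ (2|1901)^2 = +1]
  = -(1901|29)    [QR: 29 ≡ 1 mod 4, sign kept]
  = -(16|29)    [1901 ≡ 16 mod 29]
  = -(1|29)    [29 ≡ 5 mod 8 ⇒ (2|29)^4 = +1]
  = -1    [(1|29) = 1]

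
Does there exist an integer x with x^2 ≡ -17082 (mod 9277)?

yes

(-17082/9277)
  = (17082/9277)    [9277 ≡ 1 mod 4 ⇒ (-1/9277) = +1]
  = (7805/9277)    [17082 ≡ 7805 mod 9277]
  = (9277/7805)    [QR: 7805 ≡ 1 mod 4, sign kept]
  = (1472/7805)    [9277 ≡ 1472 mod 7805]
  = (23/7805)    [7805 ≡ 5 mod 8 ⇒ (2/7805)^6 = +1]
  = (7805/23)    [QR: 7805 ≡ 1 mod 4, sign kept]
  = (8/23)    [7805 ≡ 8 mod 23]
  = (1/23)    [23 ≡ 7 mod 8 ⇒ (2/23)^3 = +1]
  = 1    [(1/23) = 1]
The Legendre symbol is 1, so x^2 ≡ -17082 (mod 9277) has solution.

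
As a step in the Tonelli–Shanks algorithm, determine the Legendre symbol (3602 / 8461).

-1

(3602 / 8461)
  = -(1801 / 8461)    [8461 ≡ 5 mod 8 ⇒ (2 / 8461) = -1]
  = -(8461 / 1801)    [QR: 1801 ≡ 1 mod 4, sign kept]
  = -(1257 / 1801)    [8461 ≡ 1257 mod 1801]
  = -(1801 / 1257)    [QR: 1257 ≡ 1 mod 4, sign kept]
  = -(544 / 1257)    [1801 ≡ 544 mod 1257]
  = -(17 / 1257)    [1257 ≡ 1 mod 8 ⇒ (2 / 1257)^5 = +1]
  = -(1257 / 17)    [QR: 17 ≡ 1 mod 4, sign kept]
  = -(16 / 17)    [1257 ≡ 16 mod 17]
  = -(1 / 17)    [17 ≡ 1 mod 8 ⇒ (2 / 17)^4 = +1]
  = -1    [(1 / 17) = 1]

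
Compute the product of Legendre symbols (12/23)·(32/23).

1

By multiplicativity, (12·32/23) = (12/23)·(32/23).
First factor (12/23):
(12/23)
  = (3/23)    [23 ≡ 7 mod 8 ⇒ (2/23)^2 = +1]
  = -(23/3)    [QR: both ≡ 3 mod 4, sign flips]
  = -(2/3)    [23 ≡ 2 mod 3]
  = (1/3)    [3 ≡ 3 mod 8 ⇒ (2/3) = -1]
  = 1    [(1/3) = 1]
Second factor (32/23):
(32/23)
  = (9/23)    [32 ≡ 9 mod 23]
  = (23/9)    [QR: 9 ≡ 1 mod 4, sign kept]
  = (5/9)    [23 ≡ 5 mod 9]
  = (9/5)    [QR: 5 ≡ 1 mod 4, sign kept]
  = (4/5)    [9 ≡ 4 mod 5]
  = (1/5)    [5 ≡ 5 mod 8 ⇒ (2/5)^2 = +1]
  = 1    [(1/5) = 1]
Product: (1)·(1) = 1.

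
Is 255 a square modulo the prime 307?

yes

(255/307)
  = -(307/255)    [QR: both ≡ 3 mod 4, sign flips]
  = -(52/255)    [307 ≡ 52 mod 255]
  = -(13/255)    [255 ≡ 7 mod 8 ⇒ (2/255)^2 = +1]
  = -(255/13)    [QR: 13 ≡ 1 mod 4, sign kept]
  = -(8/13)    [255 ≡ 8 mod 13]
  = (1/13)    [13 ≡ 5 mod 8 ⇒ (2/13)^3 = -1]
  = 1    [(1/13) = 1]
(255/307) = 1, and 307 is prime, so 255 is a quadratic residue mod 307.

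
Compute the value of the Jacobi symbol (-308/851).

Reduce the numerator: -308 ≡ 543 (mod 851), so (-308/851) = (543/851).
Both 543 ≡ 3 and 851 ≡ 3 (mod 4), so reciprocity gives (543/851) = -(851/543). Reduce: 851 ≡ 308 (mod 543). Now have -(308/543).
Factor out 2: 308 = 2^2·77. Since 543 ≡ 7 (mod 8), (2/543) = +1, and (2/543)^2 = +1. Now have -(77/543).
77 ≡ 1 (mod 4), so quadratic reciprocity gives (77/543) = (543/77). Reduce: 543 ≡ 4 (mod 77). Now have -(4/77).
Factor out 2: 4 = 2^2. Since 77 ≡ 5 (mod 8), (2/77) = -1, and (2/77)^2 = +1. Now have -(1/77).
(1/77) = 1. Collecting the sign factors: -1.

-1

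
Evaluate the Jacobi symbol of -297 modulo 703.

Reduce the numerator: -297 ≡ 406 (mod 703), so (-297|703) = (406|703).
Factor out 2: 406 = 2·203. Since 703 ≡ 7 (mod 8), (2|703) = +1. Now have (203|703).
Both 203 ≡ 3 and 703 ≡ 3 (mod 4), so reciprocity gives (203|703) = -(703|203). Reduce: 703 ≡ 94 (mod 203). Now have -(94|203).
Factor out 2: 94 = 2·47. Since 203 ≡ 3 (mod 8), (2|203) = -1. Now have (47|203).
Both 47 ≡ 3 and 203 ≡ 3 (mod 4), so reciprocity gives (47|203) = -(203|47). Reduce: 203 ≡ 15 (mod 47). Now have -(15|47).
Both 15 ≡ 3 and 47 ≡ 3 (mod 4), so reciprocity gives (15|47) = -(47|15). Reduce: 47 ≡ 2 (mod 15). Now have (2|15).
Factor out 2: 2 = 2. Since 15 ≡ 7 (mod 8), (2|15) = +1. Now have (1|15).
(1|15) = 1. Collecting the sign factors: 1.

1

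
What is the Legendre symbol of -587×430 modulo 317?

-1

By multiplicativity, (-587·430/317) = (-587/317)·(430/317).
First factor (-587/317):
(-587/317)
  = (47/317)    [-587 ≡ 47 mod 317]
  = (317/47)    [QR: 317 ≡ 1 mod 4, sign kept]
  = (35/47)    [317 ≡ 35 mod 47]
  = -(47/35)    [QR: both ≡ 3 mod 4, sign flips]
  = -(12/35)    [47 ≡ 12 mod 35]
  = -(3/35)    [35 ≡ 3 mod 8 ⇒ (2/35)^2 = +1]
  = (35/3)    [QR: both ≡ 3 mod 4, sign flips]
  = (2/3)    [35 ≡ 2 mod 3]
  = -(1/3)    [3 ≡ 3 mod 8 ⇒ (2/3) = -1]
  = -1    [(1/3) = 1]
Second factor (430/317):
(430/317)
  = (113/317)    [430 ≡ 113 mod 317]
  = (317/113)    [QR: 113 ≡ 1 mod 4, sign kept]
  = (91/113)    [317 ≡ 91 mod 113]
  = (113/91)    [QR: 113 ≡ 1 mod 4, sign kept]
  = (22/91)    [113 ≡ 22 mod 91]
  = -(11/91)    [91 ≡ 3 mod 8 ⇒ (2/91) = -1]
  = (91/11)    [QR: both ≡ 3 mod 4, sign flips]
  = (3/11)    [91 ≡ 3 mod 11]
  = -(11/3)    [QR: both ≡ 3 mod 4, sign flips]
  = -(2/3)    [11 ≡ 2 mod 3]
  = (1/3)    [3 ≡ 3 mod 8 ⇒ (2/3) = -1]
  = 1    [(1/3) = 1]
Product: (-1)·(1) = -1.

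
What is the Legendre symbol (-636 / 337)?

-1

(-636 / 337)
  = (38 / 337)    [-636 ≡ 38 mod 337]
  = (19 / 337)    [337 ≡ 1 mod 8 ⇒ (2 / 337) = +1]
  = (337 / 19)    [QR: 337 ≡ 1 mod 4, sign kept]
  = (14 / 19)    [337 ≡ 14 mod 19]
  = -(7 / 19)    [19 ≡ 3 mod 8 ⇒ (2 / 19) = -1]
  = (19 / 7)    [QR: both ≡ 3 mod 4, sign flips]
  = (5 / 7)    [19 ≡ 5 mod 7]
  = (7 / 5)    [QR: 5 ≡ 1 mod 4, sign kept]
  = (2 / 5)    [7 ≡ 2 mod 5]
  = -(1 / 5)    [5 ≡ 5 mod 8 ⇒ (2 / 5) = -1]
  = -1    [(1 / 5) = 1]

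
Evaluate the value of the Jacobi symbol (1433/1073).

Reduce the numerator: 1433 ≡ 360 (mod 1073), so (1433/1073) = (360/1073).
Factor out 2: 360 = 2^3·45. Since 1073 ≡ 1 (mod 8), (2/1073) = +1, and (2/1073)^3 = +1. Now have (45/1073).
45 ≡ 1 (mod 4), so quadratic reciprocity gives (45/1073) = (1073/45). Reduce: 1073 ≡ 38 (mod 45). Now have (38/45).
Factor out 2: 38 = 2·19. Since 45 ≡ 5 (mod 8), (2/45) = -1. Now have -(19/45).
45 ≡ 1 (mod 4), so quadratic reciprocity gives (19/45) = (45/19). Reduce: 45 ≡ 7 (mod 19). Now have -(7/19).
Both 7 ≡ 3 and 19 ≡ 3 (mod 4), so reciprocity gives (7/19) = -(19/7). Reduce: 19 ≡ 5 (mod 7). Now have (5/7).
5 ≡ 1 (mod 4), so quadratic reciprocity gives (5/7) = (7/5). Reduce: 7 ≡ 2 (mod 5). Now have (2/5).
Factor out 2: 2 = 2. Since 5 ≡ 5 (mod 8), (2/5) = -1. Now have -(1/5).
(1/5) = 1. Collecting the sign factors: -1.

-1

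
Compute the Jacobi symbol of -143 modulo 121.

(-143/121)
  = (99/121)    [-143 ≡ 99 mod 121]
  = (121/99)    [QR: 121 ≡ 1 mod 4, sign kept]
  = (22/99)    [121 ≡ 22 mod 99]
  = -(11/99)    [99 ≡ 3 mod 8 ⇒ (2/99) = -1]
  = (99/11)    [QR: both ≡ 3 mod 4, sign flips]
  = (0/11)    [99 ≡ 0 mod 11]
  = 0    [numerator 0, gcd > 1]

0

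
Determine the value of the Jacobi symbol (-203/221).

Reduce the numerator: -203 ≡ 18 (mod 221), so (-203/221) = (18/221).
Factor out 2: 18 = 2·9. Since 221 ≡ 5 (mod 8), (2/221) = -1. Now have -(9/221).
9 ≡ 1 (mod 4), so quadratic reciprocity gives (9/221) = (221/9). Reduce: 221 ≡ 5 (mod 9). Now have -(5/9).
5 ≡ 1 (mod 4), so quadratic reciprocity gives (5/9) = (9/5). Reduce: 9 ≡ 4 (mod 5). Now have -(4/5).
Factor out 2: 4 = 2^2. Since 5 ≡ 5 (mod 8), (2/5) = -1, and (2/5)^2 = +1. Now have -(1/5).
(1/5) = 1. Collecting the sign factors: -1.

-1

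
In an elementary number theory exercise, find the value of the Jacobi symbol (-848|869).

-1

Pull out -1: (-848|869) = (-1|869)·(848|869). Since 869 ≡ 1 (mod 4), (-1|869) = +1. Now have (848|869).
Factor out 2: 848 = 2^4·53. Since 869 ≡ 5 (mod 8), (2|869) = -1, and (2|869)^4 = +1. Now have (53|869).
53 ≡ 1 (mod 4), so quadratic reciprocity gives (53|869) = (869|53). Reduce: 869 ≡ 21 (mod 53). Now have (21|53).
21 ≡ 1 (mod 4), so quadratic reciprocity gives (21|53) = (53|21). Reduce: 53 ≡ 11 (mod 21). Now have (11|21).
21 ≡ 1 (mod 4), so quadratic reciprocity gives (11|21) = (21|11). Reduce: 21 ≡ 10 (mod 11). Now have (10|11).
Factor out 2: 10 = 2·5. Since 11 ≡ 3 (mod 8), (2|11) = -1. Now have -(5|11).
5 ≡ 1 (mod 4), so quadratic reciprocity gives (5|11) = (11|5). Reduce: 11 ≡ 1 (mod 5). Now have -(1|5).
(1|5) = 1. Collecting the sign factors: -1.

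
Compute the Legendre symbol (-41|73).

1

(-41|73)
  = (41|73)    [73 ≡ 1 mod 4 ⇒ (-1|73) = +1]
  = (73|41)    [QR: 41 ≡ 1 mod 4, sign kept]
  = (32|41)    [73 ≡ 32 mod 41]
  = (1|41)    [41 ≡ 1 mod 8 ⇒ (2|41)^5 = +1]
  = 1    [(1|41) = 1]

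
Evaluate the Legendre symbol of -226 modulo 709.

Reduce the numerator: -226 ≡ 483 (mod 709), so (-226 / 709) = (483 / 709).
709 ≡ 1 (mod 4), so quadratic reciprocity gives (483 / 709) = (709 / 483). Reduce: 709 ≡ 226 (mod 483). Now have (226 / 483).
Factor out 2: 226 = 2·113. Since 483 ≡ 3 (mod 8), (2 / 483) = -1. Now have -(113 / 483).
113 ≡ 1 (mod 4), so quadratic reciprocity gives (113 / 483) = (483 / 113). Reduce: 483 ≡ 31 (mod 113). Now have -(31 / 113).
113 ≡ 1 (mod 4), so quadratic reciprocity gives (31 / 113) = (113 / 31). Reduce: 113 ≡ 20 (mod 31). Now have -(20 / 31).
Factor out 2: 20 = 2^2·5. Since 31 ≡ 7 (mod 8), (2 / 31) = +1, and (2 / 31)^2 = +1. Now have -(5 / 31).
5 ≡ 1 (mod 4), so quadratic reciprocity gives (5 / 31) = (31 / 5). Reduce: 31 ≡ 1 (mod 5). Now have -(1 / 5).
(1 / 5) = 1. Collecting the sign factors: -1.

-1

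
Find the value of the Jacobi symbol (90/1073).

-1

(90/1073)
  = (45/1073)    [1073 ≡ 1 mod 8 ⇒ (2/1073) = +1]
  = (1073/45)    [QR: 45 ≡ 1 mod 4, sign kept]
  = (38/45)    [1073 ≡ 38 mod 45]
  = -(19/45)    [45 ≡ 5 mod 8 ⇒ (2/45) = -1]
  = -(45/19)    [QR: 45 ≡ 1 mod 4, sign kept]
  = -(7/19)    [45 ≡ 7 mod 19]
  = (19/7)    [QR: both ≡ 3 mod 4, sign flips]
  = (5/7)    [19 ≡ 5 mod 7]
  = (7/5)    [QR: 5 ≡ 1 mod 4, sign kept]
  = (2/5)    [7 ≡ 2 mod 5]
  = -(1/5)    [5 ≡ 5 mod 8 ⇒ (2/5) = -1]
  = -1    [(1/5) = 1]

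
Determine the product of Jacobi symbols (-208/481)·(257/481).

0

By multiplicativity, (-208·257/481) = (-208/481)·(257/481).
First factor (-208/481):
Reduce the numerator: -208 ≡ 273 (mod 481), so (-208/481) = (273/481).
273 ≡ 1 (mod 4), so quadratic reciprocity gives (273/481) = (481/273). Reduce: 481 ≡ 208 (mod 273). Now have (208/273).
Factor out 2: 208 = 2^4·13. Since 273 ≡ 1 (mod 8), (2/273) = +1, and (2/273)^4 = +1. Now have (13/273).
13 ≡ 1 (mod 4), so quadratic reciprocity gives (13/273) = (273/13). Reduce: 273 ≡ 0 (mod 13). Now have (0/13).
The numerator is now 0 with denominator 13 > 1: the symbol is 0.
Second factor (257/481):
257 ≡ 1 (mod 4), so quadratic reciprocity gives (257/481) = (481/257). Reduce: 481 ≡ 224 (mod 257). Now have (224/257).
Factor out 2: 224 = 2^5·7. Since 257 ≡ 1 (mod 8), (2/257) = +1, and (2/257)^5 = +1. Now have (7/257).
257 ≡ 1 (mod 4), so quadratic reciprocity gives (7/257) = (257/7). Reduce: 257 ≡ 5 (mod 7). Now have (5/7).
5 ≡ 1 (mod 4), so quadratic reciprocity gives (5/7) = (7/5). Reduce: 7 ≡ 2 (mod 5). Now have (2/5).
Factor out 2: 2 = 2. Since 5 ≡ 5 (mod 8), (2/5) = -1. Now have -(1/5).
(1/5) = 1. Collecting the sign factors: -1.
Product: (0)·(-1) = 0.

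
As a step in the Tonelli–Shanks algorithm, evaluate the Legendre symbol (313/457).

(313/457)
  = (457/313)    [QR: 313 ≡ 1 mod 4, sign kept]
  = (144/313)    [457 ≡ 144 mod 313]
  = (9/313)    [313 ≡ 1 mod 8 ⇒ (2/313)^4 = +1]
  = (313/9)    [QR: 9 ≡ 1 mod 4, sign kept]
  = (7/9)    [313 ≡ 7 mod 9]
  = (9/7)    [QR: 9 ≡ 1 mod 4, sign kept]
  = (2/7)    [9 ≡ 2 mod 7]
  = (1/7)    [7 ≡ 7 mod 8 ⇒ (2/7) = +1]
  = 1    [(1/7) = 1]

1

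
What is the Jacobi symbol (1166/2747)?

(1166/2747)
  = -(583/2747)    [2747 ≡ 3 mod 8 ⇒ (2/2747) = -1]
  = (2747/583)    [QR: both ≡ 3 mod 4, sign flips]
  = (415/583)    [2747 ≡ 415 mod 583]
  = -(583/415)    [QR: both ≡ 3 mod 4, sign flips]
  = -(168/415)    [583 ≡ 168 mod 415]
  = -(21/415)    [415 ≡ 7 mod 8 ⇒ (2/415)^3 = +1]
  = -(415/21)    [QR: 21 ≡ 1 mod 4, sign kept]
  = -(16/21)    [415 ≡ 16 mod 21]
  = -(1/21)    [21 ≡ 5 mod 8 ⇒ (2/21)^4 = +1]
  = -1    [(1/21) = 1]

-1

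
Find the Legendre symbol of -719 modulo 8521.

-1

Pull out -1: (-719/8521) = (-1/8521)·(719/8521). Since 8521 ≡ 1 (mod 4), (-1/8521) = +1. Now have (719/8521).
8521 ≡ 1 (mod 4), so quadratic reciprocity gives (719/8521) = (8521/719). Reduce: 8521 ≡ 612 (mod 719). Now have (612/719).
Factor out 2: 612 = 2^2·153. Since 719 ≡ 7 (mod 8), (2/719) = +1, and (2/719)^2 = +1. Now have (153/719).
153 ≡ 1 (mod 4), so quadratic reciprocity gives (153/719) = (719/153). Reduce: 719 ≡ 107 (mod 153). Now have (107/153).
153 ≡ 1 (mod 4), so quadratic reciprocity gives (107/153) = (153/107). Reduce: 153 ≡ 46 (mod 107). Now have (46/107).
Factor out 2: 46 = 2·23. Since 107 ≡ 3 (mod 8), (2/107) = -1. Now have -(23/107).
Both 23 ≡ 3 and 107 ≡ 3 (mod 4), so reciprocity gives (23/107) = -(107/23). Reduce: 107 ≡ 15 (mod 23). Now have (15/23).
Both 15 ≡ 3 and 23 ≡ 3 (mod 4), so reciprocity gives (15/23) = -(23/15). Reduce: 23 ≡ 8 (mod 15). Now have -(8/15).
Factor out 2: 8 = 2^3. Since 15 ≡ 7 (mod 8), (2/15) = +1, and (2/15)^3 = +1. Now have -(1/15).
(1/15) = 1. Collecting the sign factors: -1.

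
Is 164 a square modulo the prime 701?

yes

(164/701)
  = (41/701)    [701 ≡ 5 mod 8 ⇒ (2/701)^2 = +1]
  = (701/41)    [QR: 41 ≡ 1 mod 4, sign kept]
  = (4/41)    [701 ≡ 4 mod 41]
  = (1/41)    [41 ≡ 1 mod 8 ⇒ (2/41)^2 = +1]
  = 1    [(1/41) = 1]
The Legendre symbol is 1, so x^2 ≡ 164 (mod 701) has solution.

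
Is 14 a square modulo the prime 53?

no

(14/53)
  = -(7/53)    [53 ≡ 5 mod 8 ⇒ (2/53) = -1]
  = -(53/7)    [QR: 53 ≡ 1 mod 4, sign kept]
  = -(4/7)    [53 ≡ 4 mod 7]
  = -(1/7)    [7 ≡ 7 mod 8 ⇒ (2/7)^2 = +1]
  = -1    [(1/7) = 1]
(14/53) = -1, and 53 is prime, so 14 is not a quadratic residue mod 53.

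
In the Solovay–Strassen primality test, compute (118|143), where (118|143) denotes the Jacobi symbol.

-1

Factor out 2: 118 = 2·59. Since 143 ≡ 7 (mod 8), (2|143) = +1. Now have (59|143).
Both 59 ≡ 3 and 143 ≡ 3 (mod 4), so reciprocity gives (59|143) = -(143|59). Reduce: 143 ≡ 25 (mod 59). Now have -(25|59).
25 ≡ 1 (mod 4), so quadratic reciprocity gives (25|59) = (59|25). Reduce: 59 ≡ 9 (mod 25). Now have -(9|25).
9 ≡ 1 (mod 4), so quadratic reciprocity gives (9|25) = (25|9). Reduce: 25 ≡ 7 (mod 9). Now have -(7|9).
9 ≡ 1 (mod 4), so quadratic reciprocity gives (7|9) = (9|7). Reduce: 9 ≡ 2 (mod 7). Now have -(2|7).
Factor out 2: 2 = 2. Since 7 ≡ 7 (mod 8), (2|7) = +1. Now have -(1|7).
(1|7) = 1. Collecting the sign factors: -1.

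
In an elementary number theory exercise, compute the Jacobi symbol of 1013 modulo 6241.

1

1013 ≡ 1 (mod 4), so quadratic reciprocity gives (1013/6241) = (6241/1013). Reduce: 6241 ≡ 163 (mod 1013). Now have (163/1013).
1013 ≡ 1 (mod 4), so quadratic reciprocity gives (163/1013) = (1013/163). Reduce: 1013 ≡ 35 (mod 163). Now have (35/163).
Both 35 ≡ 3 and 163 ≡ 3 (mod 4), so reciprocity gives (35/163) = -(163/35). Reduce: 163 ≡ 23 (mod 35). Now have -(23/35).
Both 23 ≡ 3 and 35 ≡ 3 (mod 4), so reciprocity gives (23/35) = -(35/23). Reduce: 35 ≡ 12 (mod 23). Now have (12/23).
Factor out 2: 12 = 2^2·3. Since 23 ≡ 7 (mod 8), (2/23) = +1, and (2/23)^2 = +1. Now have (3/23).
Both 3 ≡ 3 and 23 ≡ 3 (mod 4), so reciprocity gives (3/23) = -(23/3). Reduce: 23 ≡ 2 (mod 3). Now have -(2/3).
Factor out 2: 2 = 2. Since 3 ≡ 3 (mod 8), (2/3) = -1. Now have (1/3).
(1/3) = 1. Collecting the sign factors: 1.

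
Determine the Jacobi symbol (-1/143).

(-1/143)
  = (142/143)    [-1 ≡ 142 mod 143]
  = (71/143)    [143 ≡ 7 mod 8 ⇒ (2/143) = +1]
  = -(143/71)    [QR: both ≡ 3 mod 4, sign flips]
  = -(1/71)    [143 ≡ 1 mod 71]
  = -1    [(1/71) = 1]

-1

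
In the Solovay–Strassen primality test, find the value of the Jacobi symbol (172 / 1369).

(172 / 1369)
  = (43 / 1369)    [1369 ≡ 1 mod 8 ⇒ (2 / 1369)^2 = +1]
  = (1369 / 43)    [QR: 1369 ≡ 1 mod 4, sign kept]
  = (36 / 43)    [1369 ≡ 36 mod 43]
  = (9 / 43)    [43 ≡ 3 mod 8 ⇒ (2 / 43)^2 = +1]
  = (43 / 9)    [QR: 9 ≡ 1 mod 4, sign kept]
  = (7 / 9)    [43 ≡ 7 mod 9]
  = (9 / 7)    [QR: 9 ≡ 1 mod 4, sign kept]
  = (2 / 7)    [9 ≡ 2 mod 7]
  = (1 / 7)    [7 ≡ 7 mod 8 ⇒ (2 / 7) = +1]
  = 1    [(1 / 7) = 1]

1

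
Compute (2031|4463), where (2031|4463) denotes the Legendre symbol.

1

Both 2031 ≡ 3 and 4463 ≡ 3 (mod 4), so reciprocity gives (2031|4463) = -(4463|2031). Reduce: 4463 ≡ 401 (mod 2031). Now have -(401|2031).
401 ≡ 1 (mod 4), so quadratic reciprocity gives (401|2031) = (2031|401). Reduce: 2031 ≡ 26 (mod 401). Now have -(26|401).
Factor out 2: 26 = 2·13. Since 401 ≡ 1 (mod 8), (2|401) = +1. Now have -(13|401).
13 ≡ 1 (mod 4), so quadratic reciprocity gives (13|401) = (401|13). Reduce: 401 ≡ 11 (mod 13). Now have -(11|13).
13 ≡ 1 (mod 4), so quadratic reciprocity gives (11|13) = (13|11). Reduce: 13 ≡ 2 (mod 11). Now have -(2|11).
Factor out 2: 2 = 2. Since 11 ≡ 3 (mod 8), (2|11) = -1. Now have (1|11).
(1|11) = 1. Collecting the sign factors: 1.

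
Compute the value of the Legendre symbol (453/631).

-1

453 ≡ 1 (mod 4), so quadratic reciprocity gives (453/631) = (631/453). Reduce: 631 ≡ 178 (mod 453). Now have (178/453).
Factor out 2: 178 = 2·89. Since 453 ≡ 5 (mod 8), (2/453) = -1. Now have -(89/453).
89 ≡ 1 (mod 4), so quadratic reciprocity gives (89/453) = (453/89). Reduce: 453 ≡ 8 (mod 89). Now have -(8/89).
Factor out 2: 8 = 2^3. Since 89 ≡ 1 (mod 8), (2/89) = +1, and (2/89)^3 = +1. Now have -(1/89).
(1/89) = 1. Collecting the sign factors: -1.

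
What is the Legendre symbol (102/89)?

-1

Reduce the numerator: 102 ≡ 13 (mod 89), so (102/89) = (13/89).
13 ≡ 1 (mod 4), so quadratic reciprocity gives (13/89) = (89/13). Reduce: 89 ≡ 11 (mod 13). Now have (11/13).
13 ≡ 1 (mod 4), so quadratic reciprocity gives (11/13) = (13/11). Reduce: 13 ≡ 2 (mod 11). Now have (2/11).
Factor out 2: 2 = 2. Since 11 ≡ 3 (mod 8), (2/11) = -1. Now have -(1/11).
(1/11) = 1. Collecting the sign factors: -1.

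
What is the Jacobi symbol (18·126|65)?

1

By multiplicativity, (18·126|65) = (18|65)·(126|65).
First factor (18|65):
(18|65)
  = (9|65)    [65 ≡ 1 mod 8 ⇒ (2|65) = +1]
  = (65|9)    [QR: 9 ≡ 1 mod 4, sign kept]
  = (2|9)    [65 ≡ 2 mod 9]
  = (1|9)    [9 ≡ 1 mod 8 ⇒ (2|9) = +1]
  = 1    [(1|9) = 1]
Second factor (126|65):
(126|65)
  = (61|65)    [126 ≡ 61 mod 65]
  = (65|61)    [QR: 61 ≡ 1 mod 4, sign kept]
  = (4|61)    [65 ≡ 4 mod 61]
  = (1|61)    [61 ≡ 5 mod 8 ⇒ (2|61)^2 = +1]
  = 1    [(1|61) = 1]
Product: (1)·(1) = 1.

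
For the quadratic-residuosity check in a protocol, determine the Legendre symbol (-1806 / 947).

(-1806 / 947)
  = -(1806 / 947)    [947 ≡ 3 mod 4 ⇒ (-1 / 947) = -1]
  = -(859 / 947)    [1806 ≡ 859 mod 947]
  = (947 / 859)    [QR: both ≡ 3 mod 4, sign flips]
  = (88 / 859)    [947 ≡ 88 mod 859]
  = -(11 / 859)    [859 ≡ 3 mod 8 ⇒ (2 / 859)^3 = -1]
  = (859 / 11)    [QR: both ≡ 3 mod 4, sign flips]
  = (1 / 11)    [859 ≡ 1 mod 11]
  = 1    [(1 / 11) = 1]

1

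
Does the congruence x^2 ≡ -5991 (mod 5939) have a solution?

Reduce the numerator: -5991 ≡ 5887 (mod 5939), so (-5991/5939) = (5887/5939).
Both 5887 ≡ 3 and 5939 ≡ 3 (mod 4), so reciprocity gives (5887/5939) = -(5939/5887). Reduce: 5939 ≡ 52 (mod 5887). Now have -(52/5887).
Factor out 2: 52 = 2^2·13. Since 5887 ≡ 7 (mod 8), (2/5887) = +1, and (2/5887)^2 = +1. Now have -(13/5887).
13 ≡ 1 (mod 4), so quadratic reciprocity gives (13/5887) = (5887/13). Reduce: 5887 ≡ 11 (mod 13). Now have -(11/13).
13 ≡ 1 (mod 4), so quadratic reciprocity gives (11/13) = (13/11). Reduce: 13 ≡ 2 (mod 11). Now have -(2/11).
Factor out 2: 2 = 2. Since 11 ≡ 3 (mod 8), (2/11) = -1. Now have (1/11).
(1/11) = 1. Collecting the sign factors: 1.
The Legendre symbol is 1, so x^2 ≡ -5991 (mod 5939) has solution.

yes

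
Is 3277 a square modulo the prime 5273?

(3277|5273)
  = (5273|3277)    [QR: 3277 ≡ 1 mod 4, sign kept]
  = (1996|3277)    [5273 ≡ 1996 mod 3277]
  = (499|3277)    [3277 ≡ 5 mod 8 ⇒ (2|3277)^2 = +1]
  = (3277|499)    [QR: 3277 ≡ 1 mod 4, sign kept]
  = (283|499)    [3277 ≡ 283 mod 499]
  = -(499|283)    [QR: both ≡ 3 mod 4, sign flips]
  = -(216|283)    [499 ≡ 216 mod 283]
  = (27|283)    [283 ≡ 3 mod 8 ⇒ (2|283)^3 = -1]
  = -(283|27)    [QR: both ≡ 3 mod 4, sign flips]
  = -(13|27)    [283 ≡ 13 mod 27]
  = -(27|13)    [QR: 13 ≡ 1 mod 4, sign kept]
  = -(1|13)    [27 ≡ 1 mod 13]
  = -1    [(1|13) = 1]
The Legendre symbol is -1, so x^2 ≡ 3277 (mod 5273) has no solution.

no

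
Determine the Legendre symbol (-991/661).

-1

(-991/661)
  = (331/661)    [-991 ≡ 331 mod 661]
  = (661/331)    [QR: 661 ≡ 1 mod 4, sign kept]
  = (330/331)    [661 ≡ 330 mod 331]
  = -(165/331)    [331 ≡ 3 mod 8 ⇒ (2/331) = -1]
  = -(331/165)    [QR: 165 ≡ 1 mod 4, sign kept]
  = -(1/165)    [331 ≡ 1 mod 165]
  = -1    [(1/165) = 1]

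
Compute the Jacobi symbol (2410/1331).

Reduce the numerator: 2410 ≡ 1079 (mod 1331), so (2410/1331) = (1079/1331).
Both 1079 ≡ 3 and 1331 ≡ 3 (mod 4), so reciprocity gives (1079/1331) = -(1331/1079). Reduce: 1331 ≡ 252 (mod 1079). Now have -(252/1079).
Factor out 2: 252 = 2^2·63. Since 1079 ≡ 7 (mod 8), (2/1079) = +1, and (2/1079)^2 = +1. Now have -(63/1079).
Both 63 ≡ 3 and 1079 ≡ 3 (mod 4), so reciprocity gives (63/1079) = -(1079/63). Reduce: 1079 ≡ 8 (mod 63). Now have (8/63).
Factor out 2: 8 = 2^3. Since 63 ≡ 7 (mod 8), (2/63) = +1, and (2/63)^3 = +1. Now have (1/63).
(1/63) = 1. Collecting the sign factors: 1.

1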